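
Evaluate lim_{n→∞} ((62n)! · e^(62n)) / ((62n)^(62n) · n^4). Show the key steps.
lim = 0

Stirling: (62n)! ~ sqrt(2π·62n) · (62n/e)^(62n). Hence
  (62n)! · e^(62n) / (62n)^(62n) ~ sqrt(2π·62n).
Dividing by n^4: sqrt(2π·62n) / n^4 = sqrt(2π·62) · n^((1−8)/2), so the expression behaves like sqrt(2π·62) · n^((1−8)/2) → 0.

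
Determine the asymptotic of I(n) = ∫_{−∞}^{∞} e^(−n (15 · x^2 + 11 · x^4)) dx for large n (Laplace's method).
I(n) ~ sqrt(π/(15n))

φ(x) = 15 · x^2 + 11 · x^4 has its unique global minimum at x* = 0 (since φ'(x) = 30x + 44x^3 = 0 only at x = 0 for real x with both coefficients positive, and φ → ∞ as |x| → ∞). At x* = 0, φ(0) = 0 and φ''(0) = 30. Laplace's method then gives
  I(n) ~ sqrt(2π / (n · φ''(0))) · e^(−n φ(0)) = sqrt(2π / (30n)) = sqrt(π/(15n)).
The 11 · x^4 term contributes only at subleading order (an O(1/n) relative correction).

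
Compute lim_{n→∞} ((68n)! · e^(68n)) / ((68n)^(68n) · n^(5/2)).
lim = 0

Stirling: (68n)! ~ sqrt(2π·68n) · (68n/e)^(68n). Hence
  (68n)! · e^(68n) / (68n)^(68n) ~ sqrt(2π·68n).
Dividing by n^(5/2): sqrt(2π·68n) / n^(5/2) = sqrt(2π·68) · n^((1−5)/2), so the expression behaves like sqrt(2π·68) · n^((1−5)/2) → 0.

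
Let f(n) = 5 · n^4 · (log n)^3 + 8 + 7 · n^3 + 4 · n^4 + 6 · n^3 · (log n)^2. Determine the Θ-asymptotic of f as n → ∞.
f(n) ∈ Θ(n^4 · (log n)^3)

Compare the terms by growth order. For large n, n^a · (log n)^b dominates n^a' · (log n)^b' iff a > a', or (a = a' and b > b'). Ranking the 5 terms shows the dominant one is 5 · n^4 · (log n)^3. Hence f(n) ∈ Θ(n^4 · (log n)^3).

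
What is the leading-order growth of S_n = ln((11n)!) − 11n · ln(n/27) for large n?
S_n ~ 11n · (ln 297 − 1) + O(ln n)

Stirling: ln((11n)!) = 11n ln(11n) − 11n + O(ln n).
  S_n = 11n ln(11n) − 11n − 11n ln(n/27) + O(ln n)
      = 11n ln(11n) − 11n ln n + 11n ln 27 − 11n + O(ln n)
      = 11n ln 11 + 11n ln 27 − 11n + O(ln n)
      = 11n (ln 297 − 1) + O(ln n).
Numerically ln(297) − 1 ≈ 4.6937.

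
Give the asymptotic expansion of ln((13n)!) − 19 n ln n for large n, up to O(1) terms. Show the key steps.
ln((13n)!) − 19 n ln n = −6 n ln n + 13(ln 13 − 1) n + (1/2) ln(2π·13n) + O(1/n)

Stirling: ln((13n)!) = 13n ln(13n) − 13n + (1/2) ln(2π·13n) + O(1/n).
Expand 13n ln(13n) = 13n (ln n + ln 13) = 13n ln n + 13n ln 13.
Subtract 19n ln n: leading term is (13 − 19) n ln n = −6 n ln n. The next term is 13n ln 13 − 13n = 13(ln 13 − 1) n. Then the (1/2) ln(2π·13n) correction.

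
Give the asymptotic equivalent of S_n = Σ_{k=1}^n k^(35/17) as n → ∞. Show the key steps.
S_n ~ (17/52) · n^(52/17)

Integral comparison: Σ_{k=1}^n k^(35/17) = ∫_0^n x^(35/17) dx + O(n^(35/17)). The integral is n^(1 + 35/17) / (1 + 35/17) = n^((35+17)/17) / ((35+17)/17) = (17/52) · n^(52/17).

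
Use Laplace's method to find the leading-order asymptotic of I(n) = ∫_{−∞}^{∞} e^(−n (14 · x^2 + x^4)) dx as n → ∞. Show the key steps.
I(n) ~ sqrt(π/(14n))

φ(x) = 14 · x^2 + x^4 has its unique global minimum at x* = 0 (since φ'(x) = 28x + 4x^3 = 0 only at x = 0 for real x with both coefficients positive, and φ → ∞ as |x| → ∞). At x* = 0, φ(0) = 0 and φ''(0) = 28. Laplace's method then gives
  I(n) ~ sqrt(2π / (n · φ''(0))) · e^(−n φ(0)) = sqrt(2π / (28n)) = sqrt(π/(14n)).
The x^4 term contributes only at subleading order (an O(1/n) relative correction).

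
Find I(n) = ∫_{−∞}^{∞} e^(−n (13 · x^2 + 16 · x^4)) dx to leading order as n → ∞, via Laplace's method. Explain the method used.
I(n) ~ sqrt(π/(13n))

φ(x) = 13 · x^2 + 16 · x^4 has its unique global minimum at x* = 0 (since φ'(x) = 26x + 64x^3 = 0 only at x = 0 for real x with both coefficients positive, and φ → ∞ as |x| → ∞). At x* = 0, φ(0) = 0 and φ''(0) = 26. Laplace's method then gives
  I(n) ~ sqrt(2π / (n · φ''(0))) · e^(−n φ(0)) = sqrt(2π / (26n)) = sqrt(π/(13n)).
The 16 · x^4 term contributes only at subleading order (an O(1/n) relative correction).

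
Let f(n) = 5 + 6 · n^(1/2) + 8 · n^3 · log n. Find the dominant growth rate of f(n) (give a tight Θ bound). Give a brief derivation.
f(n) ∈ Θ(n^3 · log n)

Compare the terms by growth order. For large n, n^a · (log n)^b dominates n^a' · (log n)^b' iff a > a', or (a = a' and b > b'). Ranking the 3 terms shows the dominant one is 8 · n^3 · log n. Hence f(n) ∈ Θ(n^3 · log n).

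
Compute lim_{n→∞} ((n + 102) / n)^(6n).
lim = e^612

Rewrite as (1 + 102/n)^(6n). By the standard limit (1 + x/n)^n → e^x, we have (1 + 102/n)^n → e^102, and raising to the 6th power gives e^612.
More precisely, ln[(1 + 102/n)^(6n)] = 6n · ln(1 + 102/n) = 6n · (102/n + O(1/n^2)) = 612 + O(1/n) → 612.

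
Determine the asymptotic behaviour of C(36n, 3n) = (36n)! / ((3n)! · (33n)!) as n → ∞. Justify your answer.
C(36n, 3n) ~ (8916100448256/285311670611)^(3n) · sqrt(6/(11π·3n))

Write N = 3n. Apply Stirling to each factorial:
  (12N)! ~ sqrt(2π·12N) · (12N/e)^(12N),
  N! ~ sqrt(2π N) · (N/e)^N,
  (11N)! ~ sqrt(2π·11N) · (11N/e)^(11N).
The exponential factors combine to (12N)^(12N) / (N^N · (11N)^(11N)) = 12^(12N)/11^(11N) = (12^12/11^11)^N = (8916100448256/285311670611)^N.
The square-root prefactors combine to sqrt(2π·12N) / (sqrt(2π N)·sqrt(2π·11N)) = sqrt(12 / (2π·11·N)) = sqrt(6/(11π·3n)).
Substituting N = 3n: C(36n, 3n) ~ (8916100448256/285311670611)^(3n) · sqrt(6/(11π·3n)).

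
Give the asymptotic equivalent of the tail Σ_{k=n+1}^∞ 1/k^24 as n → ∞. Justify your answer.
Σ_{k>n} 1/k^24 ~ 1/(23 · n^23)

Compare to the integral: ∫_{n}^∞ x^(−24) dx = [−x^(−23)/23]_{n}^∞ = 1/((24−1)·n^23). Euler-Maclaurin then gives
  Σ_{k>n} 1/k^24 = ∫_{n}^∞ dx/x^24 − 1/(2·n^24) + O(1/n^25).
(Equivalently this is ζ(24) − Σ_{k≤n} 1/k^24.)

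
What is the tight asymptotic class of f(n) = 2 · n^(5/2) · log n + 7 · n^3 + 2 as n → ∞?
f(n) ∈ Θ(n^3)

Compare the terms by growth order. For large n, n^a · (log n)^b dominates n^a' · (log n)^b' iff a > a', or (a = a' and b > b'). Ranking the 3 terms shows the dominant one is 7 · n^3. Hence f(n) ∈ Θ(n^3).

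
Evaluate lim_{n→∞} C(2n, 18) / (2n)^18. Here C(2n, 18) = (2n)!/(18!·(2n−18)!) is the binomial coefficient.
lim = 1/18! = 1/6402373705728000

With N = 2n → ∞: C(N, 18) / N^18 = [N(N−1)…(N−17)] / (18! · N^18) = (1/18!) · 1 · (1 − 1/(2n)) · … · (1 − 17/(2n)). Each factor → 1 as N → ∞, so the limit is 1/18! = 1/6402373705728000.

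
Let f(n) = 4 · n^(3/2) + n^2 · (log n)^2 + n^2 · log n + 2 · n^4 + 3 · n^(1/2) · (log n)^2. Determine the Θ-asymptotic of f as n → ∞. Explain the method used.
f(n) ∈ Θ(n^4)

Compare the terms by growth order. For large n, n^a · (log n)^b dominates n^a' · (log n)^b' iff a > a', or (a = a' and b > b'). Ranking the 5 terms shows the dominant one is 2 · n^4. Hence f(n) ∈ Θ(n^4).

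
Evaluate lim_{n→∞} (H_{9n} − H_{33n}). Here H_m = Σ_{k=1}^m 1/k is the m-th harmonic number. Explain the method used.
lim = ln(9/33) = ln(3/11)

Euler-Maclaurin gives H_m = ln m + γ + 1/(2m) + O(1/m^2). The γ and O(1/m) terms cancel in the difference:
  H_{9n} − H_{33n} = ln(9n) − ln(33n) + O(1/n) = ln(9/33) + O(1/n).
Hence the limit is ln(9/33) = ln(3/11).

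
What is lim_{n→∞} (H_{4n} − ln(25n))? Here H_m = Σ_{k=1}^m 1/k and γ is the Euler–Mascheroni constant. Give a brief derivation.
lim = ln(4/25) + γ

By Euler-Maclaurin, H_m = ln m + γ + O(1/m). So
  H_{4n} − ln(25n) = ln(4n) + γ − ln(25n) + O(1/n)
                       = ln(4/25) + γ + O(1/n).
Hence the limit is ln(4/25) + γ.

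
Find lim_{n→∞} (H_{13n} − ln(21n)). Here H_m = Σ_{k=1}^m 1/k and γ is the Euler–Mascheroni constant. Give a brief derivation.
lim = ln(13/21) + γ

By Euler-Maclaurin, H_m = ln m + γ + O(1/m). So
  H_{13n} − ln(21n) = ln(13n) + γ − ln(21n) + O(1/n)
                       = ln(13/21) + γ + O(1/n).
Hence the limit is ln(13/21) + γ.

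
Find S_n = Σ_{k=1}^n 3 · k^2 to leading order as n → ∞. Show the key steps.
S_n ~ n^3

By integral comparison (Euler-Maclaurin), Σ_{k=1}^n 3 · k^2 = 3 · ∫_0^n x^2 dx + O(n^2) = 3 · n^3/3 = n^3 + O(n^2). (Equivalently, Faulhaber's formula gives the same leading term.)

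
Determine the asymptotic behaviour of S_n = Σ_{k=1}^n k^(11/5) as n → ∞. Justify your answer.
S_n ~ (5/16) · n^(16/5)

Integral comparison: Σ_{k=1}^n k^(11/5) = ∫_0^n x^(11/5) dx + O(n^(11/5)). The integral is n^(1 + 11/5) / (1 + 11/5) = n^((11+5)/5) / ((11+5)/5) = (5/16) · n^(16/5).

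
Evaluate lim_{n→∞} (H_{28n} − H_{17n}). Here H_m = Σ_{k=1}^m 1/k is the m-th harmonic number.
lim = ln(28/17)

Euler-Maclaurin gives H_m = ln m + γ + 1/(2m) + O(1/m^2). The γ and O(1/m) terms cancel in the difference:
  H_{28n} − H_{17n} = ln(28n) − ln(17n) + O(1/n) = ln(28/17) + O(1/n).
Hence the limit is ln(28/17).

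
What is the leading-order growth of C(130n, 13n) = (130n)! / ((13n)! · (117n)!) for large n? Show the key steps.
C(130n, 13n) ~ (10000000000/387420489)^(13n) · sqrt(5/(9π·13n))

Write N = 13n. Apply Stirling to each factorial:
  (10N)! ~ sqrt(2π·10N) · (10N/e)^(10N),
  N! ~ sqrt(2π N) · (N/e)^N,
  (9N)! ~ sqrt(2π·9N) · (9N/e)^(9N).
The exponential factors combine to (10N)^(10N) / (N^N · (9N)^(9N)) = 10^(10N)/9^(9N) = (10^10/9^9)^N = (10000000000/387420489)^N.
The square-root prefactors combine to sqrt(2π·10N) / (sqrt(2π N)·sqrt(2π·9N)) = sqrt(10 / (2π·9·N)) = sqrt(5/(9π·13n)).
Substituting N = 13n: C(130n, 13n) ~ (10000000000/387420489)^(13n) · sqrt(5/(9π·13n)).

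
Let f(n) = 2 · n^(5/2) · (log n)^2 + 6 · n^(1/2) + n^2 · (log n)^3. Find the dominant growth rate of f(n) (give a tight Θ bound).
f(n) ∈ Θ(n^(5/2) · (log n)^2)

Compare the terms by growth order. For large n, n^a · (log n)^b dominates n^a' · (log n)^b' iff a > a', or (a = a' and b > b'). Ranking the 3 terms shows the dominant one is 2 · n^(5/2) · (log n)^2. Hence f(n) ∈ Θ(n^(5/2) · (log n)^2).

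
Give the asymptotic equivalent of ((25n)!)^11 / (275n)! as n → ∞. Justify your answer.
((25n)!)^11/(275n)! ~ ((2π·25n)^(10/2) / sqrt(11)) · 11^(−11·25n)  →  0

Write N = 25n. Stirling: N! ~ sqrt(2π N)(N/e)^N and (11N)! ~ sqrt(2π·11N)·(11N/e)^(11N).
  (N!)^11/(11N)! ~ (2π N)^(11/2) (N/e)^(11N) / [sqrt(2π·11N) (11N/e)^(11N)]
     = (2π N)^(11/2) / sqrt(2π·11N) · (N/(11N))^(11N)
     = (2π N)^((11−1)/2) / sqrt(11) · 11^(−11N).
Since 11^11 > 1, the factor 11^(−11N) decays exponentially, so the ratio → 0. Substituting N = 25n gives the stated form.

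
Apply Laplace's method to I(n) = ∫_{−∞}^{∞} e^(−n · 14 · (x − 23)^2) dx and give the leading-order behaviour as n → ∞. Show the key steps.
I(n) = sqrt(π/(14n))

Here φ(x) = 14 · (x − 23)^2 has its unique minimum at x* = 23 with φ(x*) = 0 and φ''(x*) = 28. Laplace's method gives
  I(n) ~ e^(−n φ(x*)) · sqrt(2π / (n · φ''(x*))) = sqrt(2π / (28n)) = sqrt(π/(14n)).
This is exact: substituting u = (x − 23)·sqrt(14n) gives I(n) = (1/sqrt(14n)) ∫_{−∞}^{∞} e^(−u^2) du = sqrt(π/(14n)).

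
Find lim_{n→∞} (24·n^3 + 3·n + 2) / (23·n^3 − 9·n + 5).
lim = 24/23

For large n the leading n^3 terms dominate both numerator and denominator. Dividing top and bottom by n^3, every other term tends to 0, leaving 24/23.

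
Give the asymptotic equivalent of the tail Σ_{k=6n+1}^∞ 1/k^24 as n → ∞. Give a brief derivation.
Σ_{k>6n} 1/k^24 ~ 1/(23 · (6n)^23)

Compare to the integral: ∫_{6n}^∞ x^(−24) dx = [−x^(−23)/23]_{6n}^∞ = 1/((24−1)·(6n)^23). Euler-Maclaurin then gives
  Σ_{k>6n} 1/k^24 = ∫_{6n}^∞ dx/x^24 − 1/(2·(6n)^24) + O(1/(6n)^25).
(Equivalently this is ζ(24) − Σ_{k≤6n} 1/k^24.)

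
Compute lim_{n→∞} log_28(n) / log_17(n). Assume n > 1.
lim = ln(17) / ln(28) = log_28(17)

Change of base: log_28(n) = ln n / ln 28 and log_17(n) = ln n / ln 17. The ratio is (ln n / ln 28) · (ln 17 / ln n) = ln 17 / ln 28, a constant independent of n. So the limit is ln 17 / ln 28 = log_28(17).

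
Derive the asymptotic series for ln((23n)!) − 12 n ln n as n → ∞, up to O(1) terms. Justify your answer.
ln((23n)!) − 12 n ln n = 11 n ln n + 23(ln 23 − 1) n + (1/2) ln(2π·23n) + O(1/n)

Stirling: ln((23n)!) = 23n ln(23n) − 23n + (1/2) ln(2π·23n) + O(1/n).
Expand 23n ln(23n) = 23n (ln n + ln 23) = 23n ln n + 23n ln 23.
Subtract 12n ln n: leading term is (23 − 12) n ln n = 11 n ln n. The next term is 23n ln 23 − 23n = 23(ln 23 − 1) n. Then the (1/2) ln(2π·23n) correction.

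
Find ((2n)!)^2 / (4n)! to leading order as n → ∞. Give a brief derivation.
((2n)!)^2/(4n)! ~ ((2π·2n)^(1/2) / sqrt(2)) · 2^(−2·2n)  →  0

Write N = 2n. Stirling: N! ~ sqrt(2π N)(N/e)^N and (2N)! ~ sqrt(2π·2N)·(2N/e)^(2N).
  (N!)^2/(2N)! ~ (2π N)^(2/2) (N/e)^(2N) / [sqrt(2π·2N) (2N/e)^(2N)]
     = (2π N)^(2/2) / sqrt(2π·2N) · (N/(2N))^(2N)
     = (2π N)^((2−1)/2) / sqrt(2) · 2^(−2N).
Since 2^2 > 1, the factor 2^(−2N) decays exponentially, so the ratio → 0. Substituting N = 2n gives the stated form.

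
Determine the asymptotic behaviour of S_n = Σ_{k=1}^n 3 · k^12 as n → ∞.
S_n ~ 3 · n^13 / 13

By integral comparison (Euler-Maclaurin), Σ_{k=1}^n 3 · k^12 = 3 · ∫_0^n x^12 dx + O(n^12) = 3 · n^13/13 + O(n^12). (Equivalently, Faulhaber's formula gives the same leading term.)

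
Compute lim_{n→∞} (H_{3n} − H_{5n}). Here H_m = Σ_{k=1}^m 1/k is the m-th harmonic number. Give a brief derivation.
lim = ln(3/5)

Euler-Maclaurin gives H_m = ln m + γ + 1/(2m) + O(1/m^2). The γ and O(1/m) terms cancel in the difference:
  H_{3n} − H_{5n} = ln(3n) − ln(5n) + O(1/n) = ln(3/5) + O(1/n).
Hence the limit is ln(3/5).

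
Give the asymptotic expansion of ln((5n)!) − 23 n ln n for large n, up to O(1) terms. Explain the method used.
ln((5n)!) − 23 n ln n = −18 n ln n + 5(ln 5 − 1) n + (1/2) ln(2π·5n) + O(1/n)

Stirling: ln((5n)!) = 5n ln(5n) − 5n + (1/2) ln(2π·5n) + O(1/n).
Expand 5n ln(5n) = 5n (ln n + ln 5) = 5n ln n + 5n ln 5.
Subtract 23n ln n: leading term is (5 − 23) n ln n = −18 n ln n. The next term is 5n ln 5 − 5n = 5(ln 5 − 1) n. Then the (1/2) ln(2π·5n) correction.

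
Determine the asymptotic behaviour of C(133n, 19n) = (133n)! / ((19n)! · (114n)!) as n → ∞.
C(133n, 19n) ~ (823543/46656)^(19n) · sqrt(7/(12π·19n))

Write N = 19n. Apply Stirling to each factorial:
  (7N)! ~ sqrt(2π·7N) · (7N/e)^(7N),
  N! ~ sqrt(2π N) · (N/e)^N,
  (6N)! ~ sqrt(2π·6N) · (6N/e)^(6N).
The exponential factors combine to (7N)^(7N) / (N^N · (6N)^(6N)) = 7^(7N)/6^(6N) = (7^7/6^6)^N = (823543/46656)^N.
The square-root prefactors combine to sqrt(2π·7N) / (sqrt(2π N)·sqrt(2π·6N)) = sqrt(7 / (2π·6·N)) = sqrt(7/(12π·19n)).
Substituting N = 19n: C(133n, 19n) ~ (823543/46656)^(19n) · sqrt(7/(12π·19n)).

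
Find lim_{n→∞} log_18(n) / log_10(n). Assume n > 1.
lim = ln(10) / ln(18) = log_18(10)

Change of base: log_18(n) = ln n / ln 18 and log_10(n) = ln n / ln 10. The ratio is (ln n / ln 18) · (ln 10 / ln n) = ln 10 / ln 18, a constant independent of n. So the limit is ln 10 / ln 18 = log_18(10).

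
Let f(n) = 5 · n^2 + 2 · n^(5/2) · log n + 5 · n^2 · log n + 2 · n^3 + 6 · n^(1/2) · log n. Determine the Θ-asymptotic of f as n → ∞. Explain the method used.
f(n) ∈ Θ(n^3)

Compare the terms by growth order. For large n, n^a · (log n)^b dominates n^a' · (log n)^b' iff a > a', or (a = a' and b > b'). Ranking the 5 terms shows the dominant one is 2 · n^3. Hence f(n) ∈ Θ(n^3).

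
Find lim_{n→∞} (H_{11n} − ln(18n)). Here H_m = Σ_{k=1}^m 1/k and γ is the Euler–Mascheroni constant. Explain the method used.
lim = ln(11/18) + γ

By Euler-Maclaurin, H_m = ln m + γ + O(1/m). So
  H_{11n} − ln(18n) = ln(11n) + γ − ln(18n) + O(1/n)
                       = ln(11/18) + γ + O(1/n).
Hence the limit is ln(11/18) + γ.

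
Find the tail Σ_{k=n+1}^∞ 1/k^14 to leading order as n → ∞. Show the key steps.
Σ_{k>n} 1/k^14 ~ 1/(13 · n^13)

Compare to the integral: ∫_{n}^∞ x^(−14) dx = [−x^(−13)/13]_{n}^∞ = 1/((14−1)·n^13). Euler-Maclaurin then gives
  Σ_{k>n} 1/k^14 = ∫_{n}^∞ dx/x^14 − 1/(2·n^14) + O(1/n^15).
(Equivalently this is ζ(14) − Σ_{k≤n} 1/k^14.)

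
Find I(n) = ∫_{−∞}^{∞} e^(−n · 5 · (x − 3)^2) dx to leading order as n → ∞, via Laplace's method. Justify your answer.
I(n) = sqrt(π/(5n))

Here φ(x) = 5 · (x − 3)^2 has its unique minimum at x* = 3 with φ(x*) = 0 and φ''(x*) = 10. Laplace's method gives
  I(n) ~ e^(−n φ(x*)) · sqrt(2π / (n · φ''(x*))) = sqrt(2π / (10n)) = sqrt(π/(5n)).
This is exact: substituting u = (x − 3)·sqrt(5n) gives I(n) = (1/sqrt(5n)) ∫_{−∞}^{∞} e^(−u^2) du = sqrt(π/(5n)).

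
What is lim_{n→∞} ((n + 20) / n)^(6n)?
lim = e^120

Rewrite as (1 + 20/n)^(6n). By the standard limit (1 + x/n)^n → e^x, we have (1 + 20/n)^n → e^20, and raising to the 6th power gives e^120.
More precisely, ln[(1 + 20/n)^(6n)] = 6n · ln(1 + 20/n) = 6n · (20/n + O(1/n^2)) = 120 + O(1/n) → 120.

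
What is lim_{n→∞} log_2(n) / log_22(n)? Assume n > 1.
lim = ln(22) / ln(2) = log_2(22)

Change of base: log_2(n) = ln n / ln 2 and log_22(n) = ln n / ln 22. The ratio is (ln n / ln 2) · (ln 22 / ln n) = ln 22 / ln 2, a constant independent of n. So the limit is ln 22 / ln 2 = log_2(22).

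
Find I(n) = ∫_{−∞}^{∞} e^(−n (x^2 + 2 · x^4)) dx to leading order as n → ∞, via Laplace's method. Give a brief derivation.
I(n) ~ sqrt(π/n)

φ(x) = x^2 + 2 · x^4 has its unique global minimum at x* = 0 (since φ'(x) = 2x + 8x^3 = 0 only at x = 0 for real x with both coefficients positive, and φ → ∞ as |x| → ∞). At x* = 0, φ(0) = 0 and φ''(0) = 2. Laplace's method then gives
  I(n) ~ sqrt(2π / (n · φ''(0))) · e^(−n φ(0)) = sqrt(2π / (2n)) = sqrt(π/n).
The 2 · x^4 term contributes only at subleading order (an O(1/n) relative correction).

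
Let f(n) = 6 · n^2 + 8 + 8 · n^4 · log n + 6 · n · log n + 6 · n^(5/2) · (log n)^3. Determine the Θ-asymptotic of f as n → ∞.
f(n) ∈ Θ(n^4 · log n)

Compare the terms by growth order. For large n, n^a · (log n)^b dominates n^a' · (log n)^b' iff a > a', or (a = a' and b > b'). Ranking the 5 terms shows the dominant one is 8 · n^4 · log n. Hence f(n) ∈ Θ(n^4 · log n).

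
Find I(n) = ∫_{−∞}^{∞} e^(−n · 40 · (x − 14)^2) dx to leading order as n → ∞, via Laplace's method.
I(n) = sqrt(π/(40n))

Here φ(x) = 40 · (x − 14)^2 has its unique minimum at x* = 14 with φ(x*) = 0 and φ''(x*) = 80. Laplace's method gives
  I(n) ~ e^(−n φ(x*)) · sqrt(2π / (n · φ''(x*))) = sqrt(2π / (80n)) = sqrt(π/(40n)).
This is exact: substituting u = (x − 14)·sqrt(40n) gives I(n) = (1/sqrt(40n)) ∫_{−∞}^{∞} e^(−u^2) du = sqrt(π/(40n)).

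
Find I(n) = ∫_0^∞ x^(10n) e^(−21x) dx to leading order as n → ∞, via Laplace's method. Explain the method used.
I(n) ~ (sqrt(2π·10n) / 21) · (10n/(21e))^(10n)

Write the integrand as exp(10n ln x − 21x) and set f(x) = 10n ln x − 21x. Then f'(x) = 10n/x − 21 = 0 at x* = 10n/21, and f''(x*) = −10n/x*^2 = −21^2/(10n). Laplace's method (interior maximum) gives
  I(n) ~ e^(f(x*)) · sqrt(2π / |f''(x*)|)
        = exp(10n ln(10n/21) − 10n) · sqrt(2π · 10n / 21^2)
        = (10n/21)^(10n) e^(−10n) · sqrt(2π·10n) / 21
        = (sqrt(2π·10n) / 21) · (10n/(21e))^(10n).
This matches Γ(10n+1)/21^(10n+1) with Stirling applied to Γ.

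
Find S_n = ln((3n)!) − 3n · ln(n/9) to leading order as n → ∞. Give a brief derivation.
S_n ~ 3n · (ln 27 − 1) + O(ln n)

Stirling: ln((3n)!) = 3n ln(3n) − 3n + O(ln n).
  S_n = 3n ln(3n) − 3n − 3n ln(n/9) + O(ln n)
      = 3n ln(3n) − 3n ln n + 3n ln 9 − 3n + O(ln n)
      = 3n ln 3 + 3n ln 9 − 3n + O(ln n)
      = 3n (ln 27 − 1) + O(ln n).
Numerically ln(27) − 1 ≈ 2.2958.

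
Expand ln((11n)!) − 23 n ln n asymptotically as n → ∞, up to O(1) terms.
ln((11n)!) − 23 n ln n = −12 n ln n + 11(ln 11 − 1) n + (1/2) ln(2π·11n) + O(1/n)

Stirling: ln((11n)!) = 11n ln(11n) − 11n + (1/2) ln(2π·11n) + O(1/n).
Expand 11n ln(11n) = 11n (ln n + ln 11) = 11n ln n + 11n ln 11.
Subtract 23n ln n: leading term is (11 − 23) n ln n = −12 n ln n. The next term is 11n ln 11 − 11n = 11(ln 11 − 1) n. Then the (1/2) ln(2π·11n) correction.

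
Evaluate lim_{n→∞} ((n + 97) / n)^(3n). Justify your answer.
lim = e^291

Rewrite as (1 + 97/n)^(3n). By the standard limit (1 + x/n)^n → e^x, we have (1 + 97/n)^n → e^97, and raising to the 3rd power gives e^291.
More precisely, ln[(1 + 97/n)^(3n)] = 3n · ln(1 + 97/n) = 3n · (97/n + O(1/n^2)) = 291 + O(1/n) → 291.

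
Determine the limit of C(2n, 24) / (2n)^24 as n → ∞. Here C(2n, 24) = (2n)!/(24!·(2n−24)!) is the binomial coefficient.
lim = 1/24! = 1/620448401733239439360000

With N = 2n → ∞: C(N, 24) / N^24 = [N(N−1)…(N−23)] / (24! · N^24) = (1/24!) · 1 · (1 − 1/(2n)) · … · (1 − 23/(2n)). Each factor → 1 as N → ∞, so the limit is 1/24! = 1/620448401733239439360000.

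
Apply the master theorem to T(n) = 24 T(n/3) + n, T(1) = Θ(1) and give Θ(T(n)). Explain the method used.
T(n) = Θ(n^(log_3 24))

Master theorem: compare f(n) = n to n^(log_3 24) where log_3 24 ≈ 2.893. Since 1 < log_3 24, we have f(n) = O(n^(log_3 24 − ε)) for some ε > 0 — Case 1. Hence T(n) = Θ(n^(log_3 24)).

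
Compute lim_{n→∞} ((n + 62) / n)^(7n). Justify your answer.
lim = e^434

Rewrite as (1 + 62/n)^(7n). By the standard limit (1 + x/n)^n → e^x, we have (1 + 62/n)^n → e^62, and raising to the 7th power gives e^434.
More precisely, ln[(1 + 62/n)^(7n)] = 7n · ln(1 + 62/n) = 7n · (62/n + O(1/n^2)) = 434 + O(1/n) → 434.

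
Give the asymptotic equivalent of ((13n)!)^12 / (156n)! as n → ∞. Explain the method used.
((13n)!)^12/(156n)! ~ ((2π·13n)^(11/2) / sqrt(12)) · 12^(−12·13n)  →  0

Write N = 13n. Stirling: N! ~ sqrt(2π N)(N/e)^N and (12N)! ~ sqrt(2π·12N)·(12N/e)^(12N).
  (N!)^12/(12N)! ~ (2π N)^(12/2) (N/e)^(12N) / [sqrt(2π·12N) (12N/e)^(12N)]
     = (2π N)^(12/2) / sqrt(2π·12N) · (N/(12N))^(12N)
     = (2π N)^((12−1)/2) / sqrt(12) · 12^(−12N).
Since 12^12 > 1, the factor 12^(−12N) decays exponentially, so the ratio → 0. Substituting N = 13n gives the stated form.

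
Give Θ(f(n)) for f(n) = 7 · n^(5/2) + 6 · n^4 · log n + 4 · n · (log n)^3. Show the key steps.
f(n) ∈ Θ(n^4 · log n)

Compare the terms by growth order. For large n, n^a · (log n)^b dominates n^a' · (log n)^b' iff a > a', or (a = a' and b > b'). Ranking the 3 terms shows the dominant one is 6 · n^4 · log n. Hence f(n) ∈ Θ(n^4 · log n).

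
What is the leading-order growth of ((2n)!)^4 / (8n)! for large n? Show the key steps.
((2n)!)^4/(8n)! ~ ((2π·2n)^(3/2) / 2) · 4^(−4·2n)  →  0

Write N = 2n. Stirling: N! ~ sqrt(2π N)(N/e)^N and (4N)! ~ sqrt(2π·4N)·(4N/e)^(4N).
  (N!)^4/(4N)! ~ (2π N)^(4/2) (N/e)^(4N) / [sqrt(2π·4N) (4N/e)^(4N)]
     = (2π N)^(4/2) / sqrt(2π·4N) · (N/(4N))^(4N)
     = (2π N)^((4−1)/2) / 2 · 4^(−4N).
Since 4^4 > 1, the factor 4^(−4N) decays exponentially, so the ratio → 0. Substituting N = 2n gives the stated form.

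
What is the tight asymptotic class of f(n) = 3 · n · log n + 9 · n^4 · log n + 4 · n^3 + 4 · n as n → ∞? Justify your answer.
f(n) ∈ Θ(n^4 · log n)

Compare the terms by growth order. For large n, n^a · (log n)^b dominates n^a' · (log n)^b' iff a > a', or (a = a' and b > b'). Ranking the 4 terms shows the dominant one is 9 · n^4 · log n. Hence f(n) ∈ Θ(n^4 · log n).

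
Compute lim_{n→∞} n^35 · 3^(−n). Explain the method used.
lim = 0

Exponentials with base > 1 dominate every fixed polynomial: for any fixed c, n^c / 3^n → 0 as n → ∞ (e.g. by the ratio test, or by writing 3^n = e^(n ln 3) and noting e^(n ln 3) / n^c → ∞). Hence n^35 · 3^(−n) = n^35 / 3^n → 0.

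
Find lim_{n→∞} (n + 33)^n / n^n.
lim = e^33

Rewrite as (1 + 33/n)^(n). By the standard limit (1 + x/n)^n → e^x, we have (1 + 33/n)^n → e^33, and raising to the 1st power gives e^33.
More precisely, ln[(1 + 33/n)^(n)] = n · ln(1 + 33/n) = n · (33/n + O(1/n^2)) = 33 + O(1/n) → 33.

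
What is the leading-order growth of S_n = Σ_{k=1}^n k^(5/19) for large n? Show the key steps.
S_n ~ (19/24) · n^(24/19)

Integral comparison: Σ_{k=1}^n k^(5/19) = ∫_0^n x^(5/19) dx + O(n^(5/19)). The integral is n^(1 + 5/19) / (1 + 5/19) = n^((5+19)/19) / ((5+19)/19) = (19/24) · n^(24/19).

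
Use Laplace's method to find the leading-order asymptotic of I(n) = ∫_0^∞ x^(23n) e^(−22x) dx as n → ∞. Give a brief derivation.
I(n) ~ (sqrt(2π·23n) / 22) · (23n/(22e))^(23n)

Write the integrand as exp(23n ln x − 22x) and set f(x) = 23n ln x − 22x. Then f'(x) = 23n/x − 22 = 0 at x* = 23n/22, and f''(x*) = −23n/x*^2 = −22^2/(23n). Laplace's method (interior maximum) gives
  I(n) ~ e^(f(x*)) · sqrt(2π / |f''(x*)|)
        = exp(23n ln(23n/22) − 23n) · sqrt(2π · 23n / 22^2)
        = (23n/22)^(23n) e^(−23n) · sqrt(2π·23n) / 22
        = (sqrt(2π·23n) / 22) · (23n/(22e))^(23n).
This matches Γ(23n+1)/22^(23n+1) with Stirling applied to Γ.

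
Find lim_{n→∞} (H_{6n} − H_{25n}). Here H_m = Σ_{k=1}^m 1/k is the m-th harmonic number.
lim = ln(6/25)

Euler-Maclaurin gives H_m = ln m + γ + 1/(2m) + O(1/m^2). The γ and O(1/m) terms cancel in the difference:
  H_{6n} − H_{25n} = ln(6n) − ln(25n) + O(1/n) = ln(6/25) + O(1/n).
Hence the limit is ln(6/25).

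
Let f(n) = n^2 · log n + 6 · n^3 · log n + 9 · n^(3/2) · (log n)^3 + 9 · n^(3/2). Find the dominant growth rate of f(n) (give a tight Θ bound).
f(n) ∈ Θ(n^3 · log n)

Compare the terms by growth order. For large n, n^a · (log n)^b dominates n^a' · (log n)^b' iff a > a', or (a = a' and b > b'). Ranking the 4 terms shows the dominant one is 6 · n^3 · log n. Hence f(n) ∈ Θ(n^3 · log n).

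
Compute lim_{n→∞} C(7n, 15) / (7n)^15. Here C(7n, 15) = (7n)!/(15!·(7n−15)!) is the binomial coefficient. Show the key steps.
lim = 1/15! = 1/1307674368000

With N = 7n → ∞: C(N, 15) / N^15 = [N(N−1)…(N−14)] / (15! · N^15) = (1/15!) · 1 · (1 − 1/(7n)) · … · (1 − 14/(7n)). Each factor → 1 as N → ∞, so the limit is 1/15! = 1/1307674368000.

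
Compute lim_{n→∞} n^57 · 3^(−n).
lim = 0

Exponentials with base > 1 dominate every fixed polynomial: for any fixed c, n^c / 3^n → 0 as n → ∞ (e.g. by the ratio test, or by writing 3^n = e^(n ln 3) and noting e^(n ln 3) / n^c → ∞). Hence n^57 · 3^(−n) = n^57 / 3^n → 0.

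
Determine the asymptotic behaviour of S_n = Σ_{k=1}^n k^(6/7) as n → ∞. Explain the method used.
S_n ~ (7/13) · n^(13/7)

Integral comparison: Σ_{k=1}^n k^(6/7) = ∫_0^n x^(6/7) dx + O(n^(6/7)). The integral is n^(1 + 6/7) / (1 + 6/7) = n^((6+7)/7) / ((6+7)/7) = (7/13) · n^(13/7).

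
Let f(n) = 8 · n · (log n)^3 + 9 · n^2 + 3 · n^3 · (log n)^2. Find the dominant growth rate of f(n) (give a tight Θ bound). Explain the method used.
f(n) ∈ Θ(n^3 · (log n)^2)

Compare the terms by growth order. For large n, n^a · (log n)^b dominates n^a' · (log n)^b' iff a > a', or (a = a' and b > b'). Ranking the 3 terms shows the dominant one is 3 · n^3 · (log n)^2. Hence f(n) ∈ Θ(n^3 · (log n)^2).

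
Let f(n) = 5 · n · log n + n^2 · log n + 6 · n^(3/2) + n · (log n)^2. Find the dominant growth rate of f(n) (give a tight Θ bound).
f(n) ∈ Θ(n^2 · log n)

Compare the terms by growth order. For large n, n^a · (log n)^b dominates n^a' · (log n)^b' iff a > a', or (a = a' and b > b'). Ranking the 4 terms shows the dominant one is n^2 · log n. Hence f(n) ∈ Θ(n^2 · log n).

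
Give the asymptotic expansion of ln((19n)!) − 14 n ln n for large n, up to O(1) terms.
ln((19n)!) − 14 n ln n = 5 n ln n + 19(ln 19 − 1) n + (1/2) ln(2π·19n) + O(1/n)

Stirling: ln((19n)!) = 19n ln(19n) − 19n + (1/2) ln(2π·19n) + O(1/n).
Expand 19n ln(19n) = 19n (ln n + ln 19) = 19n ln n + 19n ln 19.
Subtract 14n ln n: leading term is (19 − 14) n ln n = 5 n ln n. The next term is 19n ln 19 − 19n = 19(ln 19 − 1) n. Then the (1/2) ln(2π·19n) correction.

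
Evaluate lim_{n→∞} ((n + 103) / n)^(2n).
lim = e^206

Rewrite as (1 + 103/n)^(2n). By the standard limit (1 + x/n)^n → e^x, we have (1 + 103/n)^n → e^103, and raising to the 2nd power gives e^206.
More precisely, ln[(1 + 103/n)^(2n)] = 2n · ln(1 + 103/n) = 2n · (103/n + O(1/n^2)) = 206 + O(1/n) → 206.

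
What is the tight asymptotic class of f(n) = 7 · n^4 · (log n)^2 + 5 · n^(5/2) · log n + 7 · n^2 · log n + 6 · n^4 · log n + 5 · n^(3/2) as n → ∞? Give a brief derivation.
f(n) ∈ Θ(n^4 · (log n)^2)

Compare the terms by growth order. For large n, n^a · (log n)^b dominates n^a' · (log n)^b' iff a > a', or (a = a' and b > b'). Ranking the 5 terms shows the dominant one is 7 · n^4 · (log n)^2. Hence f(n) ∈ Θ(n^4 · (log n)^2).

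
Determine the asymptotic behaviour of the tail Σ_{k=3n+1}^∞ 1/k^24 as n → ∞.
Σ_{k>3n} 1/k^24 ~ 1/(23 · (3n)^23)

Compare to the integral: ∫_{3n}^∞ x^(−24) dx = [−x^(−23)/23]_{3n}^∞ = 1/((24−1)·(3n)^23). Euler-Maclaurin then gives
  Σ_{k>3n} 1/k^24 = ∫_{3n}^∞ dx/x^24 − 1/(2·(3n)^24) + O(1/(3n)^25).
(Equivalently this is ζ(24) − Σ_{k≤3n} 1/k^24.)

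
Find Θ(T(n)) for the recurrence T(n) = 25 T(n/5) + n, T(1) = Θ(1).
T(n) = Θ(n^2)

Master theorem: compare f(n) = n to n^(log_5 25) where log_5 25 = 2. Since 1 < log_5 25, we have f(n) = O(n^(log_5 25 − ε)) for some ε > 0 — Case 1. Hence T(n) = Θ(n^(log_5 25)) = Θ(n^2).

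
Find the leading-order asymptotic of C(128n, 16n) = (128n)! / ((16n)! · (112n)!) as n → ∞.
C(128n, 16n) ~ (16777216/823543)^(16n) · sqrt(4/(7π·16n))

Write N = 16n. Apply Stirling to each factorial:
  (8N)! ~ sqrt(2π·8N) · (8N/e)^(8N),
  N! ~ sqrt(2π N) · (N/e)^N,
  (7N)! ~ sqrt(2π·7N) · (7N/e)^(7N).
The exponential factors combine to (8N)^(8N) / (N^N · (7N)^(7N)) = 8^(8N)/7^(7N) = (8^8/7^7)^N = (16777216/823543)^N.
The square-root prefactors combine to sqrt(2π·8N) / (sqrt(2π N)·sqrt(2π·7N)) = sqrt(8 / (2π·7·N)) = sqrt(4/(7π·16n)).
Substituting N = 16n: C(128n, 16n) ~ (16777216/823543)^(16n) · sqrt(4/(7π·16n)).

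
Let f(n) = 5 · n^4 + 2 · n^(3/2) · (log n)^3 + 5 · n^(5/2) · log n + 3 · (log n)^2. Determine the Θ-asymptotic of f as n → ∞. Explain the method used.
f(n) ∈ Θ(n^4)

Compare the terms by growth order. For large n, n^a · (log n)^b dominates n^a' · (log n)^b' iff a > a', or (a = a' and b > b'). Ranking the 4 terms shows the dominant one is 5 · n^4. Hence f(n) ∈ Θ(n^4).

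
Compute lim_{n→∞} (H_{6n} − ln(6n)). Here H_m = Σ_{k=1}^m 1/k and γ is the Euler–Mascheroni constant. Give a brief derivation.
lim = γ

By Euler-Maclaurin, H_m = ln m + γ + O(1/m). So
  H_{6n} − ln(6n) = ln(6n) + γ − ln(6n) + O(1/n)
                       = ln(6/6) + γ + O(1/n).
Hence the limit is γ (since ln 1 = 0).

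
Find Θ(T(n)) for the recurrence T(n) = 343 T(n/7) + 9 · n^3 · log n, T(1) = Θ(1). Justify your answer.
T(n) = Θ(n^3 · (log n)^2)

Here log_7 343 = 3 and f(n) = 9 · n^3 · log n = Θ(n^(log_7 343) · (log n)^1). This is the extended Case 2 of the master theorem (f matches the critical exponent up to log factors), giving T(n) = Θ(n^(log_7 343) · (log n)^(1+1)) = Θ(n^3 · (log n)^2).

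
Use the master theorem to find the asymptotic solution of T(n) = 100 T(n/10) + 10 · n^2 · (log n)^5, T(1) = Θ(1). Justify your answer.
T(n) = Θ(n^2 · (log n)^6)

Here log_10 100 = 2 and f(n) = 10 · n^2 · (log n)^5 = Θ(n^(log_10 100) · (log n)^5). This is the extended Case 2 of the master theorem (f matches the critical exponent up to log factors), giving T(n) = Θ(n^(log_10 100) · (log n)^(5+1)) = Θ(n^2 · (log n)^6).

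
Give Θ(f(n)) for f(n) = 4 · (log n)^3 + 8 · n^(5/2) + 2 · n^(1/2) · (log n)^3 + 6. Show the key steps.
f(n) ∈ Θ(n^(5/2))

Compare the terms by growth order. For large n, n^a · (log n)^b dominates n^a' · (log n)^b' iff a > a', or (a = a' and b > b'). Ranking the 4 terms shows the dominant one is 8 · n^(5/2). Hence f(n) ∈ Θ(n^(5/2)).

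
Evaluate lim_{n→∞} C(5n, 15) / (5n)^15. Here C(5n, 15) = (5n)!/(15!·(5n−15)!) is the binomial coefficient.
lim = 1/15! = 1/1307674368000

With N = 5n → ∞: C(N, 15) / N^15 = [N(N−1)…(N−14)] / (15! · N^15) = (1/15!) · 1 · (1 − 1/(5n)) · … · (1 − 14/(5n)). Each factor → 1 as N → ∞, so the limit is 1/15! = 1/1307674368000.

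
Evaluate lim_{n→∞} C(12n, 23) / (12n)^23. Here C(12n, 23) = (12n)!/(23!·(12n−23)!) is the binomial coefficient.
lim = 1/23! = 1/25852016738884976640000

With N = 12n → ∞: C(N, 23) / N^23 = [N(N−1)…(N−22)] / (23! · N^23) = (1/23!) · 1 · (1 − 1/(12n)) · … · (1 − 22/(12n)). Each factor → 1 as N → ∞, so the limit is 1/23! = 1/25852016738884976640000.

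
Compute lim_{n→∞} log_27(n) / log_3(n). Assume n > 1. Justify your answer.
lim = ln(3) / ln(27) = log_27(3)

Change of base: log_27(n) = ln n / ln 27 and log_3(n) = ln n / ln 3. The ratio is (ln n / ln 27) · (ln 3 / ln n) = ln 3 / ln 27, a constant independent of n. So the limit is ln 3 / ln 27 = log_27(3).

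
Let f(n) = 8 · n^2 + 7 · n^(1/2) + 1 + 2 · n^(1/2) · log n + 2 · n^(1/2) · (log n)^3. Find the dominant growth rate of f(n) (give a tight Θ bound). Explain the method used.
f(n) ∈ Θ(n^2)

Compare the terms by growth order. For large n, n^a · (log n)^b dominates n^a' · (log n)^b' iff a > a', or (a = a' and b > b'). Ranking the 5 terms shows the dominant one is 8 · n^2. Hence f(n) ∈ Θ(n^2).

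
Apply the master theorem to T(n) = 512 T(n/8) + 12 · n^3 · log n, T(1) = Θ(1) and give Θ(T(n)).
T(n) = Θ(n^3 · (log n)^2)

Here log_8 512 = 3 and f(n) = 12 · n^3 · log n = Θ(n^(log_8 512) · (log n)^1). This is the extended Case 2 of the master theorem (f matches the critical exponent up to log factors), giving T(n) = Θ(n^(log_8 512) · (log n)^(1+1)) = Θ(n^3 · (log n)^2).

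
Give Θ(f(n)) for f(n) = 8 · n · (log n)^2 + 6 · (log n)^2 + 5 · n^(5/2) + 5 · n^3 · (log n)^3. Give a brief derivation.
f(n) ∈ Θ(n^3 · (log n)^3)

Compare the terms by growth order. For large n, n^a · (log n)^b dominates n^a' · (log n)^b' iff a > a', or (a = a' and b > b'). Ranking the 4 terms shows the dominant one is 5 · n^3 · (log n)^3. Hence f(n) ∈ Θ(n^3 · (log n)^3).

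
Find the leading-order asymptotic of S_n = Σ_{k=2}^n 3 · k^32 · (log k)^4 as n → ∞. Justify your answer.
S_n ~ n^33 · (log n)^4 / 11

By integral comparison, S_n = ∫_1^n 3 · x^32 · (log x)^4 dx + O(n^32 · (log n)^4). For the integral, the leading term of ∫_1^n x^32 (log x)^4 dx is n^33/33 · (log n)^4 (by repeated integration by parts; each step lowers the log-exponent and produces a relatively O(1/log n) correction). Hence S_n ~ n^33 · (log n)^4 / 11.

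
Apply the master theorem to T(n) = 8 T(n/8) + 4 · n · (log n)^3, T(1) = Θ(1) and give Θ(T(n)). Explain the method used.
T(n) = Θ(n · (log n)^4)

Here log_8 8 = 1 and f(n) = 4 · n · (log n)^3 = Θ(n^(log_8 8) · (log n)^3). This is the extended Case 2 of the master theorem (f matches the critical exponent up to log factors), giving T(n) = Θ(n^(log_8 8) · (log n)^(3+1)) = Θ(n · (log n)^4).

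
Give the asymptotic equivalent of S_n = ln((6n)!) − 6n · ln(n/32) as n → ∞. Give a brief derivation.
S_n ~ 6n · (ln 192 − 1) + O(ln n)

Stirling: ln((6n)!) = 6n ln(6n) − 6n + O(ln n).
  S_n = 6n ln(6n) − 6n − 6n ln(n/32) + O(ln n)
      = 6n ln(6n) − 6n ln n + 6n ln 32 − 6n + O(ln n)
      = 6n ln 6 + 6n ln 32 − 6n + O(ln n)
      = 6n (ln 192 − 1) + O(ln n).
Numerically ln(192) − 1 ≈ 4.2575.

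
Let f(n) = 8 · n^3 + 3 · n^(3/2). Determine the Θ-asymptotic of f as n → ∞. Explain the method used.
f(n) ∈ Θ(n^3)

Compare the terms by growth order. For large n, n^a · (log n)^b dominates n^a' · (log n)^b' iff a > a', or (a = a' and b > b'). Ranking the 2 terms shows the dominant one is 8 · n^3. Hence f(n) ∈ Θ(n^3).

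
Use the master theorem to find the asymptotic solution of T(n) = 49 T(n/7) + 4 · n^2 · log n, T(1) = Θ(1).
T(n) = Θ(n^2 · (log n)^2)

Here log_7 49 = 2 and f(n) = 4 · n^2 · log n = Θ(n^(log_7 49) · (log n)^1). This is the extended Case 2 of the master theorem (f matches the critical exponent up to log factors), giving T(n) = Θ(n^(log_7 49) · (log n)^(1+1)) = Θ(n^2 · (log n)^2).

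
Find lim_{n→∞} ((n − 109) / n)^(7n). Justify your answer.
lim = e^(−763)

Rewrite as (1 − 109/n)^(7n). By the standard limit (1 + x/n)^n → e^x, we have (1 − 109/n)^n → e^(−109), and raising to the 7th power gives e^(−763).
More precisely, ln[(1 − 109/n)^(7n)] = 7n · ln(1 − 109/n) = 7n · (-109/n + O(1/n^2)) = -763 + O(1/n) → -763.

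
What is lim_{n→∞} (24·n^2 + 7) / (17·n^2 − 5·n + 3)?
lim = 24/17

For large n the leading n^2 terms dominate both numerator and denominator. Dividing top and bottom by n^2, every other term tends to 0, leaving 24/17.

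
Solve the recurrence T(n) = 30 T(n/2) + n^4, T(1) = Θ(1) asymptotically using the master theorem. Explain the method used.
T(n) = Θ(n^(log_2 30))

Master theorem: compare f(n) = n^4 to n^(log_2 30) where log_2 30 ≈ 4.907. Since 4 < log_2 30, we have f(n) = O(n^(log_2 30 − ε)) for some ε > 0 — Case 1. Hence T(n) = Θ(n^(log_2 30)).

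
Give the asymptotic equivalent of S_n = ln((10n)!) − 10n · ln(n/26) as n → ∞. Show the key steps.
S_n ~ 10n · (ln 260 − 1) + O(ln n)

Stirling: ln((10n)!) = 10n ln(10n) − 10n + O(ln n).
  S_n = 10n ln(10n) − 10n − 10n ln(n/26) + O(ln n)
      = 10n ln(10n) − 10n ln n + 10n ln 26 − 10n + O(ln n)
      = 10n ln 10 + 10n ln 26 − 10n + O(ln n)
      = 10n (ln 260 − 1) + O(ln n).
Numerically ln(260) − 1 ≈ 4.5607.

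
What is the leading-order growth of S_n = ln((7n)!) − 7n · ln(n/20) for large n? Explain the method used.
S_n ~ 7n · (ln 140 − 1) + O(ln n)

Stirling: ln((7n)!) = 7n ln(7n) − 7n + O(ln n).
  S_n = 7n ln(7n) − 7n − 7n ln(n/20) + O(ln n)
      = 7n ln(7n) − 7n ln n + 7n ln 20 − 7n + O(ln n)
      = 7n ln 7 + 7n ln 20 − 7n + O(ln n)
      = 7n (ln 140 − 1) + O(ln n).
Numerically ln(140) − 1 ≈ 3.9416.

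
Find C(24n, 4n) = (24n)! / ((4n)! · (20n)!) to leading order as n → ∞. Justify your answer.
C(24n, 4n) ~ (46656/3125)^(4n) · sqrt(3/(5π·4n))

Write N = 4n. Apply Stirling to each factorial:
  (6N)! ~ sqrt(2π·6N) · (6N/e)^(6N),
  N! ~ sqrt(2π N) · (N/e)^N,
  (5N)! ~ sqrt(2π·5N) · (5N/e)^(5N).
The exponential factors combine to (6N)^(6N) / (N^N · (5N)^(5N)) = 6^(6N)/5^(5N) = (6^6/5^5)^N = (46656/3125)^N.
The square-root prefactors combine to sqrt(2π·6N) / (sqrt(2π N)·sqrt(2π·5N)) = sqrt(6 / (2π·5·N)) = sqrt(3/(5π·4n)).
Substituting N = 4n: C(24n, 4n) ~ (46656/3125)^(4n) · sqrt(3/(5π·4n)).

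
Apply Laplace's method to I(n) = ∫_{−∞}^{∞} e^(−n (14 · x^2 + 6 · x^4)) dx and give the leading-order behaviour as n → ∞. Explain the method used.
I(n) ~ sqrt(π/(14n))

φ(x) = 14 · x^2 + 6 · x^4 has its unique global minimum at x* = 0 (since φ'(x) = 28x + 24x^3 = 0 only at x = 0 for real x with both coefficients positive, and φ → ∞ as |x| → ∞). At x* = 0, φ(0) = 0 and φ''(0) = 28. Laplace's method then gives
  I(n) ~ sqrt(2π / (n · φ''(0))) · e^(−n φ(0)) = sqrt(2π / (28n)) = sqrt(π/(14n)).
The 6 · x^4 term contributes only at subleading order (an O(1/n) relative correction).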